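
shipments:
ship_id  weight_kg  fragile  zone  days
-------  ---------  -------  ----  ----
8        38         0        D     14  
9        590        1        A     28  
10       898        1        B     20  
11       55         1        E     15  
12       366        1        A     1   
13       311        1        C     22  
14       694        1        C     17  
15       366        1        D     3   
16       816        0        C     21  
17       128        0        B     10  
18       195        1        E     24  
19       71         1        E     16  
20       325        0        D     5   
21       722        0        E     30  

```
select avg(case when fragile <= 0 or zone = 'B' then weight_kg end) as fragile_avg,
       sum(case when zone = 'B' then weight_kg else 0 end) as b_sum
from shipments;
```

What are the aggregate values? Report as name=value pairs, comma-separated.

[fragile_avg: fragile <= 0 or zone = 'B']
ship_id=8: ✓ → 38
ship_id=9: ✗
ship_id=10: ✓ → 898
ship_id=11: ✗
ship_id=12: ✗
ship_id=13: ✗
ship_id=14: ✗
ship_id=15: ✗
ship_id=16: ✓ → 816
ship_id=17: ✓ → 128
ship_id=18: ✗
ship_id=19: ✗
ship_id=20: ✓ → 325
ship_id=21: ✓ → 722
fragile_avg = (38 + 898 + 816 + 128 + 325 + 722) / 6 = 487.8333333333
—
[b_sum: zone = 'B']
ship_id=8: ✗
ship_id=9: ✗
ship_id=10: ✓ → 898
ship_id=11: ✗
ship_id=12: ✗
ship_id=13: ✗
ship_id=14: ✗
ship_id=15: ✗
ship_id=16: ✗
ship_id=17: ✓ → 128
ship_id=18: ✗
ship_id=19: ✗
ship_id=20: ✗
ship_id=21: ✗
b_sum = 898 + 128 = 1026

fragile_avg=487.8333333333, b_sum=1026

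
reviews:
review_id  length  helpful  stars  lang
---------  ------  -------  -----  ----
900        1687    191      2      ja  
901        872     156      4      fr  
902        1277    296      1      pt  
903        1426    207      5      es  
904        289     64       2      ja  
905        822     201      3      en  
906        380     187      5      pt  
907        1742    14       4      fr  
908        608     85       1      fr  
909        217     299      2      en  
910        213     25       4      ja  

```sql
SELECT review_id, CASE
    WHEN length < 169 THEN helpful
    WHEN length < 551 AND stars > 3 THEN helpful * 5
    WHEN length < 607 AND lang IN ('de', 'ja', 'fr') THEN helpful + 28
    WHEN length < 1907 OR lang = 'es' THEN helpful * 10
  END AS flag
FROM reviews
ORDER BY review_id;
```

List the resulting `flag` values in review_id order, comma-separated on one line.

1910, 1560, 2960, 2070, 92, 2010, 935, 140, 850, 2990, 125

review_id=900: length < 1907 OR lang = 'es' → 1910
review_id=901: length < 1907 OR lang = 'es' → 1560
review_id=902: length < 1907 OR lang = 'es' → 2960
review_id=903: length < 1907 OR lang = 'es' → 2070
review_id=904: length < 607 AND lang IN ('de', 'ja', 'fr') → 92
review_id=905: length < 1907 OR lang = 'es' → 2010
review_id=906: length < 551 AND stars > 3 → 935
review_id=907: length < 1907 OR lang = 'es' → 140
review_id=908: length < 1907 OR lang = 'es' → 850
review_id=909: length < 1907 OR lang = 'es' → 2990
review_id=910: length < 551 AND stars > 3 → 125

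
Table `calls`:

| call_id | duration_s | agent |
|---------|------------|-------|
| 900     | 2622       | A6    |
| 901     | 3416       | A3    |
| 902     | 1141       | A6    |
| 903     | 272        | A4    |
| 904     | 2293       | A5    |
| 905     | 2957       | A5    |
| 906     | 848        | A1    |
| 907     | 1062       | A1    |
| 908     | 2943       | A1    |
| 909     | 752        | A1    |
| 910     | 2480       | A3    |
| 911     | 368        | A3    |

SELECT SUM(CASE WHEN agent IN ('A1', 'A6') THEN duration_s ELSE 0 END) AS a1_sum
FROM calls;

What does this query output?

9368

call_id=900: ✓ → 2622
call_id=901: ✗
call_id=902: ✓ → 1141
call_id=903: ✗
call_id=904: ✗
call_id=905: ✗
call_id=906: ✓ → 848
call_id=907: ✓ → 1062
call_id=908: ✓ → 2943
call_id=909: ✓ → 752
call_id=910: ✗
call_id=911: ✗
a1_sum = 2622 + 1141 + 848 + 1062 + 2943 + 752 = 9368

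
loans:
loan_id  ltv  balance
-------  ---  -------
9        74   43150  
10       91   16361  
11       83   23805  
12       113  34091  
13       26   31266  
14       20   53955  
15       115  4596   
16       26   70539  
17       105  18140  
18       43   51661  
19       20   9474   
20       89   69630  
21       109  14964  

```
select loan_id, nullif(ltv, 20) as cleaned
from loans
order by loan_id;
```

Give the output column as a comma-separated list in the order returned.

74, 91, 83, 113, 26, NULL, 115, 26, 105, 43, NULL, 89, 109

loan_id=9: ltv=74 vs 20: differ → 74
loan_id=10: ltv=91 vs 20: differ → 91
loan_id=11: ltv=83 vs 20: differ → 83
loan_id=12: ltv=113 vs 20: differ → 113
loan_id=13: ltv=26 vs 20: differ → 26
loan_id=14: ltv=20 vs 20: equal → NULL
loan_id=15: ltv=115 vs 20: differ → 115
loan_id=16: ltv=26 vs 20: differ → 26
loan_id=17: ltv=105 vs 20: differ → 105
loan_id=18: ltv=43 vs 20: differ → 43
loan_id=19: ltv=20 vs 20: equal → NULL
loan_id=20: ltv=89 vs 20: differ → 89
loan_id=21: ltv=109 vs 20: differ → 109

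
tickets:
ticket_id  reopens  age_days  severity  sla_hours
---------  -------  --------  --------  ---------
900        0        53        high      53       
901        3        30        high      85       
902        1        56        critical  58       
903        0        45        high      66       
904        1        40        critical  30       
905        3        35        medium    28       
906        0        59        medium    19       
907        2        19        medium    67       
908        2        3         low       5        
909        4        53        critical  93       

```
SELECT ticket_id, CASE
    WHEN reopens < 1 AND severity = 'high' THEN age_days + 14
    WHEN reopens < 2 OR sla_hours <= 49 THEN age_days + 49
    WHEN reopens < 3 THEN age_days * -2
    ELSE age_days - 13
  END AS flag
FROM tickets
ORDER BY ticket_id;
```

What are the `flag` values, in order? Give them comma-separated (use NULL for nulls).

ticket_id=900: reopens < 1 AND severity = 'high' → 67
ticket_id=901: ELSE → 17
ticket_id=902: reopens < 2 OR sla_hours <= 49 → 105
ticket_id=903: reopens < 1 AND severity = 'high' → 59
ticket_id=904: reopens < 2 OR sla_hours <= 49 → 89
ticket_id=905: reopens < 2 OR sla_hours <= 49 → 84
ticket_id=906: reopens < 2 OR sla_hours <= 49 → 108
ticket_id=907: reopens < 3 → -38
ticket_id=908: reopens < 2 OR sla_hours <= 49 → 52
ticket_id=909: ELSE → 40

67, 17, 105, 59, 89, 84, 108, -38, 52, 40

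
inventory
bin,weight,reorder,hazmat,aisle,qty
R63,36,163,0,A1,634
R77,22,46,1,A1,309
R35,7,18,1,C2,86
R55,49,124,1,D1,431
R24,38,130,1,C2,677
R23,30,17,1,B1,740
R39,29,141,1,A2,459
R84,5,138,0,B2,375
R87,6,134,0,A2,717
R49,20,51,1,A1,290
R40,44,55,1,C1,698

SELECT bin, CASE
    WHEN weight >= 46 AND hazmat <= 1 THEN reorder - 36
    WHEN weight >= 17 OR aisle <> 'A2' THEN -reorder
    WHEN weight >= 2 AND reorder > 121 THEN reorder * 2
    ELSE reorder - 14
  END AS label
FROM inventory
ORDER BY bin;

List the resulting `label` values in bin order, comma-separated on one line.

bin=R23: weight >= 17 OR aisle <> 'A2' → -17
bin=R24: weight >= 17 OR aisle <> 'A2' → -130
bin=R35: weight >= 17 OR aisle <> 'A2' → -18
bin=R39: weight >= 17 OR aisle <> 'A2' → -141
bin=R40: weight >= 17 OR aisle <> 'A2' → -55
bin=R49: weight >= 17 OR aisle <> 'A2' → -51
bin=R55: weight >= 46 AND hazmat <= 1 → 88
bin=R63: weight >= 17 OR aisle <> 'A2' → -163
bin=R77: weight >= 17 OR aisle <> 'A2' → -46
bin=R84: weight >= 17 OR aisle <> 'A2' → -138
bin=R87: weight >= 2 AND reorder > 121 → 268

-17, -130, -18, -141, -55, -51, 88, -163, -46, -138, 268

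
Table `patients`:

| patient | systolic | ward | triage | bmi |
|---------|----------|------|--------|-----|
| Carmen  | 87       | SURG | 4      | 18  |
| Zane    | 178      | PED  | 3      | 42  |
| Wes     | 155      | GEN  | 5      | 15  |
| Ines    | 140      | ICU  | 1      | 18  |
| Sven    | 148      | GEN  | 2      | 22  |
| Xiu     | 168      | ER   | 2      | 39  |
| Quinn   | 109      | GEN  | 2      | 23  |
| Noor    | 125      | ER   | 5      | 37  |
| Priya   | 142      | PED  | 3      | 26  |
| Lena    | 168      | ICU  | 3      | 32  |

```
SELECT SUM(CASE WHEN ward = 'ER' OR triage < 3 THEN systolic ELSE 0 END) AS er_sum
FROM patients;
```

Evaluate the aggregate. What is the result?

patient=Carmen: ✗
patient=Zane: ✗
patient=Wes: ✗
patient=Ines: ✓ → 140
patient=Sven: ✓ → 148
patient=Xiu: ✓ → 168
patient=Quinn: ✓ → 109
patient=Noor: ✓ → 125
patient=Priya: ✗
patient=Lena: ✗
er_sum = 140 + 148 + 168 + 109 + 125 = 690

690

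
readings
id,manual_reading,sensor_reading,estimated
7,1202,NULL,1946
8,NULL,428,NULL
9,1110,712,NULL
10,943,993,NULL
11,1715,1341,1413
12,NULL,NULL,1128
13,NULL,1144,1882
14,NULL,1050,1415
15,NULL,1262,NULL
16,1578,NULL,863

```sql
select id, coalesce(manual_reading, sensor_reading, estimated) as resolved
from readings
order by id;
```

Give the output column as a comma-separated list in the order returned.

1202, 428, 1110, 943, 1715, 1128, 1144, 1050, 1262, 1578

id=7: manual_reading=1202 → 1202
id=8: manual_reading=NULL, sensor_reading=428 → 428
id=9: manual_reading=1110 → 1110
id=10: manual_reading=943 → 943
id=11: manual_reading=1715 → 1715
id=12: manual_reading=NULL, sensor_reading=NULL, estimated=1128 → 1128
id=13: manual_reading=NULL, sensor_reading=1144 → 1144
id=14: manual_reading=NULL, sensor_reading=1050 → 1050
id=15: manual_reading=NULL, sensor_reading=1262 → 1262
id=16: manual_reading=1578 → 1578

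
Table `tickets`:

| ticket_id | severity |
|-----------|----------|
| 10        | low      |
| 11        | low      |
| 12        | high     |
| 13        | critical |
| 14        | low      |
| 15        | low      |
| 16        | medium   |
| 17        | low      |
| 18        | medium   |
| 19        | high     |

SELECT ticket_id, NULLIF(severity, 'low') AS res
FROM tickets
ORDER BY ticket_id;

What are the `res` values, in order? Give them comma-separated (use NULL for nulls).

ticket_id=10: severity=low vs low: equal → NULL
ticket_id=11: severity=low vs low: equal → NULL
ticket_id=12: severity=high vs low: differ → high
ticket_id=13: severity=critical vs low: differ → critical
ticket_id=14: severity=low vs low: equal → NULL
ticket_id=15: severity=low vs low: equal → NULL
ticket_id=16: severity=medium vs low: differ → medium
ticket_id=17: severity=low vs low: equal → NULL
ticket_id=18: severity=medium vs low: differ → medium
ticket_id=19: severity=high vs low: differ → high

NULL, NULL, high, critical, NULL, NULL, medium, NULL, medium, high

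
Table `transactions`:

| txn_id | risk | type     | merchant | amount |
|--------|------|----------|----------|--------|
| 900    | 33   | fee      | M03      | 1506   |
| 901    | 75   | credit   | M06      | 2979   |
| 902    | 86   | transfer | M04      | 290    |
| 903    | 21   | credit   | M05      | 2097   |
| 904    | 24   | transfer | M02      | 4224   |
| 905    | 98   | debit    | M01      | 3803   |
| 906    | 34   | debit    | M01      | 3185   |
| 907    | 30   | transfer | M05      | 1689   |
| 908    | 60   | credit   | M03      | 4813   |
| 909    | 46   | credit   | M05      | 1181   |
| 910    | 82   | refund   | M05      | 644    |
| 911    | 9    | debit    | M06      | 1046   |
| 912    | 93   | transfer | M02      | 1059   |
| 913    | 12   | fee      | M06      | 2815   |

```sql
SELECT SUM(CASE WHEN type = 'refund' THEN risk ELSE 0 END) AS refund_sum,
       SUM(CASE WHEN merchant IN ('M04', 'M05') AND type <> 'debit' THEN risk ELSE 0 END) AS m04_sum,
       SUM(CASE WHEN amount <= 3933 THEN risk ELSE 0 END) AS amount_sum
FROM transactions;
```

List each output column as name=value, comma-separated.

[refund_sum: type = 'refund']
txn_id=900: ✗
txn_id=901: ✗
txn_id=902: ✗
txn_id=903: ✗
txn_id=904: ✗
txn_id=905: ✗
txn_id=906: ✗
txn_id=907: ✗
txn_id=908: ✗
txn_id=909: ✗
txn_id=910: ✓ → 82
txn_id=911: ✗
txn_id=912: ✗
txn_id=913: ✗
refund_sum = 82
—
[m04_sum: merchant IN ('M04', 'M05') AND type <> 'debit']
txn_id=900: ✗
txn_id=901: ✗
txn_id=902: ✓ → 86
txn_id=903: ✓ → 21
txn_id=904: ✗
txn_id=905: ✗
txn_id=906: ✗
txn_id=907: ✓ → 30
txn_id=908: ✗
txn_id=909: ✓ → 46
txn_id=910: ✓ → 82
txn_id=911: ✗
txn_id=912: ✗
txn_id=913: ✗
m04_sum = 86 + 21 + 30 + 46 + 82 = 265
—
[amount_sum: amount <= 3933]
txn_id=900: ✓ → 33
txn_id=901: ✓ → 75
txn_id=902: ✓ → 86
txn_id=903: ✓ → 21
txn_id=904: ✗
txn_id=905: ✓ → 98
txn_id=906: ✓ → 34
txn_id=907: ✓ → 30
txn_id=908: ✗
txn_id=909: ✓ → 46
txn_id=910: ✓ → 82
txn_id=911: ✓ → 9
txn_id=912: ✓ → 93
txn_id=913: ✓ → 12
amount_sum = 33 + 75 + 86 + 21 + 98 + 34 + 30 + 46 + 82 + 9 + 93 + 12 = 619

refund_sum=82, m04_sum=265, amount_sum=619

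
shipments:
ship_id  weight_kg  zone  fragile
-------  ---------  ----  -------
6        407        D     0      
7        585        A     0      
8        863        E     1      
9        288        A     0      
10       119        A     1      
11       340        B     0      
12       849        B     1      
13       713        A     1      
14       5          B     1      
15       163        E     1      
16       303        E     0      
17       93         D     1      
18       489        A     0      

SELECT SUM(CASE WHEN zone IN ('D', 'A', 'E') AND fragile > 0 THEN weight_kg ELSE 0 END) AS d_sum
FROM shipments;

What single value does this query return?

ship_id=6: ✗
ship_id=7: ✗
ship_id=8: ✓ → 863
ship_id=9: ✗
ship_id=10: ✓ → 119
ship_id=11: ✗
ship_id=12: ✗
ship_id=13: ✓ → 713
ship_id=14: ✗
ship_id=15: ✓ → 163
ship_id=16: ✗
ship_id=17: ✓ → 93
ship_id=18: ✗
d_sum = 863 + 119 + 713 + 163 + 93 = 1951

1951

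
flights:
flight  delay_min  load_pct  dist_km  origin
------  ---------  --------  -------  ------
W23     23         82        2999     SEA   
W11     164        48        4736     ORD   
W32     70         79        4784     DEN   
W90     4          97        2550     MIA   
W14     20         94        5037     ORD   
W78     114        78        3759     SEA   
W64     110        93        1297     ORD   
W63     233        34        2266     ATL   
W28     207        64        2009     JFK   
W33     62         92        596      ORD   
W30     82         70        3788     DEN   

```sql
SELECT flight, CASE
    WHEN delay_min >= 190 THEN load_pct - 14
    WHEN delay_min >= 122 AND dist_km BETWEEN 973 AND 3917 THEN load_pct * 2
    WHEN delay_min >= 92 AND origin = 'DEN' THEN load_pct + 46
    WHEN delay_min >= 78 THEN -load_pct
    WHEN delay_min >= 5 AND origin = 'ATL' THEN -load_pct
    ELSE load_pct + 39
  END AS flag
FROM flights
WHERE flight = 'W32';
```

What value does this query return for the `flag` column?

flight = W32: delay_min=70, load_pct=79, dist_km=4784, origin=DEN.
delay_min >= 190 → false
delay_min >= 122 AND dist_km BETWEEN 973 AND 3917 → false
delay_min >= 92 AND origin = 'DEN' → false
delay_min >= 78 → false
delay_min >= 5 AND origin = 'ATL' → false
No prior WHEN matched → ELSE → 118

118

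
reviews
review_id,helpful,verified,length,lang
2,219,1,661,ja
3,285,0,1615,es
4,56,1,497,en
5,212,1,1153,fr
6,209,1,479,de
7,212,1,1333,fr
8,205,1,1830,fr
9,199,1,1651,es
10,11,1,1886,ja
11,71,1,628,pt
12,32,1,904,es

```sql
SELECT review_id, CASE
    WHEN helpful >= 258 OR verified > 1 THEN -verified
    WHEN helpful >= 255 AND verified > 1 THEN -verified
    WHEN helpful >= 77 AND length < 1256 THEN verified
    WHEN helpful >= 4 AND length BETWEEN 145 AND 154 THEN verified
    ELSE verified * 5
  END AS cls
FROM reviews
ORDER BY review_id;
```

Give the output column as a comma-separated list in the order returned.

review_id=2: helpful >= 77 AND length < 1256 → 1
review_id=3: helpful >= 258 OR verified > 1 → 0
review_id=4: ELSE → 5
review_id=5: helpful >= 77 AND length < 1256 → 1
review_id=6: helpful >= 77 AND length < 1256 → 1
review_id=7: ELSE → 5
review_id=8: ELSE → 5
review_id=9: ELSE → 5
review_id=10: ELSE → 5
review_id=11: ELSE → 5
review_id=12: ELSE → 5

1, 0, 5, 1, 1, 5, 5, 5, 5, 5, 5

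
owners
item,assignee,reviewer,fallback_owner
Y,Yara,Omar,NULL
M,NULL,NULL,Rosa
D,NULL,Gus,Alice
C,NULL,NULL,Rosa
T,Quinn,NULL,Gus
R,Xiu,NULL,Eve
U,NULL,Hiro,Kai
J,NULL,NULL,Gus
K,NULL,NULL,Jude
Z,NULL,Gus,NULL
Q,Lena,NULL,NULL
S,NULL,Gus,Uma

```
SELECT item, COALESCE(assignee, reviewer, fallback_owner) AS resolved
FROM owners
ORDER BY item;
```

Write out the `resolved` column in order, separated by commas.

item=C: assignee=NULL, reviewer=NULL, fallback_owner=Rosa → Rosa
item=D: assignee=NULL, reviewer=Gus → Gus
item=J: assignee=NULL, reviewer=NULL, fallback_owner=Gus → Gus
item=K: assignee=NULL, reviewer=NULL, fallback_owner=Jude → Jude
item=M: assignee=NULL, reviewer=NULL, fallback_owner=Rosa → Rosa
item=Q: assignee=Lena → Lena
item=R: assignee=Xiu → Xiu
item=S: assignee=NULL, reviewer=Gus → Gus
item=T: assignee=Quinn → Quinn
item=U: assignee=NULL, reviewer=Hiro → Hiro
item=Y: assignee=Yara → Yara
item=Z: assignee=NULL, reviewer=Gus → Gus

Rosa, Gus, Gus, Jude, Rosa, Lena, Xiu, Gus, Quinn, Hiro, Yara, Gus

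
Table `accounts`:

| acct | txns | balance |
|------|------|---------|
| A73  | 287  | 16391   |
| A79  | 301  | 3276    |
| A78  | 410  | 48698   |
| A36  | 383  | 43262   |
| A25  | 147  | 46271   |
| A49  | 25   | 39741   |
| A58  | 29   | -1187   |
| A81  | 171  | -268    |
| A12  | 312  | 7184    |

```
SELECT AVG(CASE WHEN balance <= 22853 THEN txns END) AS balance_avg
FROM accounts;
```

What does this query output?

acct=A73: ✓ → 287
acct=A79: ✓ → 301
acct=A78: ✗
acct=A36: ✗
acct=A25: ✗
acct=A49: ✗
acct=A58: ✓ → 29
acct=A81: ✓ → 171
acct=A12: ✓ → 312
balance_avg = (287 + 301 + 29 + 171 + 312) / 5 = 220

220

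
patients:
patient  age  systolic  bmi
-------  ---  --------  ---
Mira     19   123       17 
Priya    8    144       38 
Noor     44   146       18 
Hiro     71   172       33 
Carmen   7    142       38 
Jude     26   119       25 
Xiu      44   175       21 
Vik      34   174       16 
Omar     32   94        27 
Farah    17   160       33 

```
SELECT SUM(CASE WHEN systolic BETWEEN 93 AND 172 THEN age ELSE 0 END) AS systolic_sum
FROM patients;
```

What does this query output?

patient=Mira: ✓ → 19
patient=Priya: ✓ → 8
patient=Noor: ✓ → 44
patient=Hiro: ✓ → 71
patient=Carmen: ✓ → 7
patient=Jude: ✓ → 26
patient=Xiu: ✗
patient=Vik: ✗
patient=Omar: ✓ → 32
patient=Farah: ✓ → 17
systolic_sum = 19 + 8 + 44 + 71 + 7 + 26 + 32 + 17 = 224

224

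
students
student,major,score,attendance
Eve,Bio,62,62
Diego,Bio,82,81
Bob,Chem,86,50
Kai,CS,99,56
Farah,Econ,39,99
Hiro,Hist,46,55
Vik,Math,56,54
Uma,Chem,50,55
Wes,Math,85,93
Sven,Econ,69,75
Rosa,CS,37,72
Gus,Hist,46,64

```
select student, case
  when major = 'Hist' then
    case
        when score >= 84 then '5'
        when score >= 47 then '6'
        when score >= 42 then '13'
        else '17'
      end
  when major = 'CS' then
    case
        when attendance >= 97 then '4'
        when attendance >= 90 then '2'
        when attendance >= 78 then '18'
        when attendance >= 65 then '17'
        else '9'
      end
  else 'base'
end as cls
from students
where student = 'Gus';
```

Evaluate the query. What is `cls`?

student = Gus: major=Hist, score=46, attendance=64.
major='Hist' → inner[score >= 42] → 13

13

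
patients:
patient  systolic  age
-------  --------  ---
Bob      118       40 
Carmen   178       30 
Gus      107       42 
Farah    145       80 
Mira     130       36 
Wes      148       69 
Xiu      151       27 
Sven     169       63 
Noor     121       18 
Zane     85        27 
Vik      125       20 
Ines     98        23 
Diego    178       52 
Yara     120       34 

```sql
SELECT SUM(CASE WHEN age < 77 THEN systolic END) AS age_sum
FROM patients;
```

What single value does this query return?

1728

patient=Bob: ✓ → 118
patient=Carmen: ✓ → 178
patient=Gus: ✓ → 107
patient=Farah: ✗
patient=Mira: ✓ → 130
patient=Wes: ✓ → 148
patient=Xiu: ✓ → 151
patient=Sven: ✓ → 169
patient=Noor: ✓ → 121
patient=Zane: ✓ → 85
patient=Vik: ✓ → 125
patient=Ines: ✓ → 98
patient=Diego: ✓ → 178
patient=Yara: ✓ → 120
age_sum = 118 + 178 + 107 + 130 + 148 + 151 + 169 + 121 + 85 + 125 + 98 + 178 + 120 = 1728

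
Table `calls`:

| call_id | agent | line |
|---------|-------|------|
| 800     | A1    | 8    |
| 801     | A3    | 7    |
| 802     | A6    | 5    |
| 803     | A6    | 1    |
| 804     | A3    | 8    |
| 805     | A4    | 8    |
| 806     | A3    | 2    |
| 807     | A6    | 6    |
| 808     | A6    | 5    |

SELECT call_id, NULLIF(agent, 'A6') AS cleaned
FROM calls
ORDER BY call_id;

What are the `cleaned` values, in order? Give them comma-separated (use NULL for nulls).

A1, A3, NULL, NULL, A3, A4, A3, NULL, NULL

call_id=800: agent=A1 vs A6: differ → A1
call_id=801: agent=A3 vs A6: differ → A3
call_id=802: agent=A6 vs A6: equal → NULL
call_id=803: agent=A6 vs A6: equal → NULL
call_id=804: agent=A3 vs A6: differ → A3
call_id=805: agent=A4 vs A6: differ → A4
call_id=806: agent=A3 vs A6: differ → A3
call_id=807: agent=A6 vs A6: equal → NULL
call_id=808: agent=A6 vs A6: equal → NULL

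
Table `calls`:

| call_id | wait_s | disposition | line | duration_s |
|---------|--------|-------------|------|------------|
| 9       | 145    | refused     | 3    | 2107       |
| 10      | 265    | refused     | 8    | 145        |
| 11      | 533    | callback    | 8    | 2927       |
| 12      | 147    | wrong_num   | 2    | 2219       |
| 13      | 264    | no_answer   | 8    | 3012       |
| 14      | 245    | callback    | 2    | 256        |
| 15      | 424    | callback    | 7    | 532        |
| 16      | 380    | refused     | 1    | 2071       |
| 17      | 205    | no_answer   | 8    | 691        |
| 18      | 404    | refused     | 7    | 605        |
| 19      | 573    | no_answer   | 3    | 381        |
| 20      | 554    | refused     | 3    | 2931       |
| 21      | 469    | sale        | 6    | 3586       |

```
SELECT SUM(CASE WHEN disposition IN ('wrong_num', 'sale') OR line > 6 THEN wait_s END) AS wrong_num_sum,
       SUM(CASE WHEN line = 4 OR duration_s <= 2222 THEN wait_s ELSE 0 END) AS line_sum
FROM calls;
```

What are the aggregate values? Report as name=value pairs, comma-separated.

wrong_num_sum=2711, line_sum=2788

[wrong_num_sum: disposition IN ('wrong_num', 'sale') OR line > 6]
call_id=9: ✗
call_id=10: ✓ → 265
call_id=11: ✓ → 533
call_id=12: ✓ → 147
call_id=13: ✓ → 264
call_id=14: ✗
call_id=15: ✓ → 424
call_id=16: ✗
call_id=17: ✓ → 205
call_id=18: ✓ → 404
call_id=19: ✗
call_id=20: ✗
call_id=21: ✓ → 469
wrong_num_sum = 265 + 533 + 147 + 264 + 424 + 205 + 404 + 469 = 2711
—
[line_sum: line = 4 OR duration_s <= 2222]
call_id=9: ✓ → 145
call_id=10: ✓ → 265
call_id=11: ✗
call_id=12: ✓ → 147
call_id=13: ✗
call_id=14: ✓ → 245
call_id=15: ✓ → 424
call_id=16: ✓ → 380
call_id=17: ✓ → 205
call_id=18: ✓ → 404
call_id=19: ✓ → 573
call_id=20: ✗
call_id=21: ✗
line_sum = 145 + 265 + 147 + 245 + 424 + 380 + 205 + 404 + 573 = 2788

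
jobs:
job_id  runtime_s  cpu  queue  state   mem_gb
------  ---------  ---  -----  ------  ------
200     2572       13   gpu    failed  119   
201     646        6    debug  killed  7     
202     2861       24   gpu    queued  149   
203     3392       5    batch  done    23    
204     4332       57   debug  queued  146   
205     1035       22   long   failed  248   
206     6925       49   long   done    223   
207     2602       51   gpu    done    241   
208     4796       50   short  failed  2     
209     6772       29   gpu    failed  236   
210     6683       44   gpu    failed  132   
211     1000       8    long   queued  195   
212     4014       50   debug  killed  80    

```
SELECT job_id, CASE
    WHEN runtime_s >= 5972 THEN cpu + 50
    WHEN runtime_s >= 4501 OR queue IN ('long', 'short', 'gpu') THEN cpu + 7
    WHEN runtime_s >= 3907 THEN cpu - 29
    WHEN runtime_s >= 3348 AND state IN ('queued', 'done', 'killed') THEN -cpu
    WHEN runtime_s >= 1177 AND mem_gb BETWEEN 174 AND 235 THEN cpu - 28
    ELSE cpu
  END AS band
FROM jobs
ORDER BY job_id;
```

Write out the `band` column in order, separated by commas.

20, 6, 31, -5, 28, 29, 99, 58, 57, 79, 94, 15, 21

job_id=200: runtime_s >= 4501 OR queue IN ('long', 'short', 'gpu') → 20
job_id=201: ELSE → 6
job_id=202: runtime_s >= 4501 OR queue IN ('long', 'short', 'gpu') → 31
job_id=203: runtime_s >= 3348 AND state IN ('queued', 'done', 'killed') → -5
job_id=204: runtime_s >= 3907 → 28
job_id=205: runtime_s >= 4501 OR queue IN ('long', 'short', 'gpu') → 29
job_id=206: runtime_s >= 5972 → 99
job_id=207: runtime_s >= 4501 OR queue IN ('long', 'short', 'gpu') → 58
job_id=208: runtime_s >= 4501 OR queue IN ('long', 'short', 'gpu') → 57
job_id=209: runtime_s >= 5972 → 79
job_id=210: runtime_s >= 5972 → 94
job_id=211: runtime_s >= 4501 OR queue IN ('long', 'short', 'gpu') → 15
job_id=212: runtime_s >= 3907 → 21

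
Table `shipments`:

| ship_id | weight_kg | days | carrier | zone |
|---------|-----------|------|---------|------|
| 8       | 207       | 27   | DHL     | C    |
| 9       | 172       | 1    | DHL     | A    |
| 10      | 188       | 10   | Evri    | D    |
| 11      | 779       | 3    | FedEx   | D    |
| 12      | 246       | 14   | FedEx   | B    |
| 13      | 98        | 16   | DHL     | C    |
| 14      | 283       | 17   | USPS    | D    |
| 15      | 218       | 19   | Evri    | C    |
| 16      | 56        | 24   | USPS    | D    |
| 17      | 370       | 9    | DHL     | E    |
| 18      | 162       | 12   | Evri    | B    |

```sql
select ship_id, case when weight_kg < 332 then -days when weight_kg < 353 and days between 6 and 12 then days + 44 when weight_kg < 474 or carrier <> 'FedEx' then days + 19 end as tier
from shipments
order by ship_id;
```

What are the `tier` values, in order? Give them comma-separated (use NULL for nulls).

ship_id=8: weight_kg < 332 → -27
ship_id=9: weight_kg < 332 → -1
ship_id=10: weight_kg < 332 → -10
ship_id=11: (no match → NULL) → NULL
ship_id=12: weight_kg < 332 → -14
ship_id=13: weight_kg < 332 → -16
ship_id=14: weight_kg < 332 → -17
ship_id=15: weight_kg < 332 → -19
ship_id=16: weight_kg < 332 → -24
ship_id=17: weight_kg < 474 or carrier <> 'FedEx' → 28
ship_id=18: weight_kg < 332 → -12

-27, -1, -10, NULL, -14, -16, -17, -19, -24, 28, -12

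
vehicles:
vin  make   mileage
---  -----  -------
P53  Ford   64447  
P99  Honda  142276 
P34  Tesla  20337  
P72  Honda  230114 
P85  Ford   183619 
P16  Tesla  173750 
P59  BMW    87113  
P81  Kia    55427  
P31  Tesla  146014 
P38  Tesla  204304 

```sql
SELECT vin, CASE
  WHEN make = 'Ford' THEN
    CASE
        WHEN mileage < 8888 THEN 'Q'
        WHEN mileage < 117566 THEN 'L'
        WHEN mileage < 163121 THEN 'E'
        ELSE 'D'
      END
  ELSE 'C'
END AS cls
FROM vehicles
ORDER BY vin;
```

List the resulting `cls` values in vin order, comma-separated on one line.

C, C, C, C, L, C, C, C, D, C

vin=P16: make='Tesla' → outer ELSE → C
vin=P31: make='Tesla' → outer ELSE → C
vin=P34: make='Tesla' → outer ELSE → C
vin=P38: make='Tesla' → outer ELSE → C
vin=P53: make='Ford' → inner[mileage < 117566] → L
vin=P59: make='BMW' → outer ELSE → C
vin=P72: make='Honda' → outer ELSE → C
vin=P81: make='Kia' → outer ELSE → C
vin=P85: make='Ford' → inner[ELSE] → D
vin=P99: make='Honda' → outer ELSE → C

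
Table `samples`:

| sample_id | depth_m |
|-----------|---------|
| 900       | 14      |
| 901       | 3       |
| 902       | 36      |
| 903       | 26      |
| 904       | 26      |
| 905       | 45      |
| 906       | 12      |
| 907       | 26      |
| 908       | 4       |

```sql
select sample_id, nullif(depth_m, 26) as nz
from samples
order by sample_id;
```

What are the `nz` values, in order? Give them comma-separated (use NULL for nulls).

14, 3, 36, NULL, NULL, 45, 12, NULL, 4

sample_id=900: depth_m=14 vs 26: differ → 14
sample_id=901: depth_m=3 vs 26: differ → 3
sample_id=902: depth_m=36 vs 26: differ → 36
sample_id=903: depth_m=26 vs 26: equal → NULL
sample_id=904: depth_m=26 vs 26: equal → NULL
sample_id=905: depth_m=45 vs 26: differ → 45
sample_id=906: depth_m=12 vs 26: differ → 12
sample_id=907: depth_m=26 vs 26: equal → NULL
sample_id=908: depth_m=4 vs 26: differ → 4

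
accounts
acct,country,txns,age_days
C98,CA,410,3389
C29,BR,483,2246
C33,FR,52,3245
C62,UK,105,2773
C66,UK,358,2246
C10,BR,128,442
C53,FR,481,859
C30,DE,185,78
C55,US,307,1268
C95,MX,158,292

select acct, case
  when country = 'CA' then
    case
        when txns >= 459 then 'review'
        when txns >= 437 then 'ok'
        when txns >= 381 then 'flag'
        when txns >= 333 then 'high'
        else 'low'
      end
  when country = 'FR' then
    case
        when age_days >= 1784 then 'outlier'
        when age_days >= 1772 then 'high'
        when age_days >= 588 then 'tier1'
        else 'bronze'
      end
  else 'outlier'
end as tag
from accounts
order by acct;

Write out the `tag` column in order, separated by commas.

acct=C10: country='BR' → outer ELSE → outlier
acct=C29: country='BR' → outer ELSE → outlier
acct=C30: country='DE' → outer ELSE → outlier
acct=C33: country='FR' → inner[age_days >= 1784] → outlier
acct=C53: country='FR' → inner[age_days >= 588] → tier1
acct=C55: country='US' → outer ELSE → outlier
acct=C62: country='UK' → outer ELSE → outlier
acct=C66: country='UK' → outer ELSE → outlier
acct=C95: country='MX' → outer ELSE → outlier
acct=C98: country='CA' → inner[txns >= 381] → flag

outlier, outlier, outlier, outlier, tier1, outlier, outlier, outlier, outlier, flag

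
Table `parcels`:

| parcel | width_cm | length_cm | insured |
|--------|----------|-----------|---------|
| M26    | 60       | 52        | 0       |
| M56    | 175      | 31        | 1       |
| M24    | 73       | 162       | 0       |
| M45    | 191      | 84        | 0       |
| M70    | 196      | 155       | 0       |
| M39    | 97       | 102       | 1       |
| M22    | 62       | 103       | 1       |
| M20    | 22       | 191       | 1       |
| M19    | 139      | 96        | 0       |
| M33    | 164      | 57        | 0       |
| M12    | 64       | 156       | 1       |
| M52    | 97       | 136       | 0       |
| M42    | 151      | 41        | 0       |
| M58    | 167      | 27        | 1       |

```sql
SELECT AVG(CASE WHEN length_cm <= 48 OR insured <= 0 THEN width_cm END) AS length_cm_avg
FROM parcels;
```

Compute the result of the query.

parcel=M26: ✓ → 60
parcel=M56: ✓ → 175
parcel=M24: ✓ → 73
parcel=M45: ✓ → 191
parcel=M70: ✓ → 196
parcel=M39: ✗
parcel=M22: ✗
parcel=M20: ✗
parcel=M19: ✓ → 139
parcel=M33: ✓ → 164
parcel=M12: ✗
parcel=M52: ✓ → 97
parcel=M42: ✓ → 151
parcel=M58: ✓ → 167
length_cm_avg = (60 + 175 + 73 + 191 + 196 + 139 + 164 + 97 + 151 + 167) / 10 = 141.3

141.3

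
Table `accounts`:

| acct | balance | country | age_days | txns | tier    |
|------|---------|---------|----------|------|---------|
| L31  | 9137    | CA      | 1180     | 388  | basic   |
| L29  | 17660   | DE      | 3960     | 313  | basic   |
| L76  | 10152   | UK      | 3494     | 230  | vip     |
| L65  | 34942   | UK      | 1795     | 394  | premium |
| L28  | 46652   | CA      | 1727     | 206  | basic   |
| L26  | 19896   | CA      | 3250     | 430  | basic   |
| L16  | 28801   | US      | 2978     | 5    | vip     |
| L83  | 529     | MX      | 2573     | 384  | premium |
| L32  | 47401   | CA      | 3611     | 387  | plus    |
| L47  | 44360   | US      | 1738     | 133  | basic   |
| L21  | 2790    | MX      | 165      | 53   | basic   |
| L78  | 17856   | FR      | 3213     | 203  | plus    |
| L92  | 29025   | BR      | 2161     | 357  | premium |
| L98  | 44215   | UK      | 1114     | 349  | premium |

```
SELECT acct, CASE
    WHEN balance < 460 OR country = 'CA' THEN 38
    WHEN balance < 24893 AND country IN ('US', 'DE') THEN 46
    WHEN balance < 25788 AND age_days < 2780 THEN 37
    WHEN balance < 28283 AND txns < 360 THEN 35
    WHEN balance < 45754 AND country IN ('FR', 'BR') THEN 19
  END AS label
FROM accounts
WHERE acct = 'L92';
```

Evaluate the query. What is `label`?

19

acct = L92: balance=29025, country=BR, age_days=2161, txns=357, tier=premium.
balance < 460 OR country = 'CA' → false
balance < 24893 AND country IN ('US', 'DE') → false
balance < 25788 AND age_days < 2780 → false
balance < 28283 AND txns < 360 → false
balance < 45754 AND country IN ('FR', 'BR') → true → 19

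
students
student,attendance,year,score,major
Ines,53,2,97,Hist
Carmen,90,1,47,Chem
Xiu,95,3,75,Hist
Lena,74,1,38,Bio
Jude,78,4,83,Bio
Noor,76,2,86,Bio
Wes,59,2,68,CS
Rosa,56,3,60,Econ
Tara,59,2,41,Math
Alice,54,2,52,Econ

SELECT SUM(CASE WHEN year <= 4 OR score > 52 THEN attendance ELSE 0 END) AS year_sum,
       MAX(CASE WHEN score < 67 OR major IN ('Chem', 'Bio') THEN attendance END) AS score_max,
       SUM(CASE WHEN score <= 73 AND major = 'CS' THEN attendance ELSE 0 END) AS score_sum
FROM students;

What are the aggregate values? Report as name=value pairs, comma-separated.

year_sum=694, score_max=90, score_sum=59

[year_sum: year <= 4 OR score > 52]
student=Ines: ✓ → 53
student=Carmen: ✓ → 90
student=Xiu: ✓ → 95
student=Lena: ✓ → 74
student=Jude: ✓ → 78
student=Noor: ✓ → 76
student=Wes: ✓ → 59
student=Rosa: ✓ → 56
student=Tara: ✓ → 59
student=Alice: ✓ → 54
year_sum = 53 + 90 + 95 + 74 + 78 + 76 + 59 + 56 + 59 + 54 = 694
—
[score_max: score < 67 OR major IN ('Chem', 'Bio')]
student=Ines: ✗
student=Carmen: ✓ → 90
student=Xiu: ✗
student=Lena: ✓ → 74
student=Jude: ✓ → 78
student=Noor: ✓ → 76
student=Wes: ✗
student=Rosa: ✓ → 56
student=Tara: ✓ → 59
student=Alice: ✓ → 54
score_max = MAX(90, 74, 78, 76, 56, 59, 54) = 90
—
[score_sum: score <= 73 AND major = 'CS']
student=Ines: ✗
student=Carmen: ✗
student=Xiu: ✗
student=Lena: ✗
student=Jude: ✗
student=Noor: ✗
student=Wes: ✓ → 59
student=Rosa: ✗
student=Tara: ✗
student=Alice: ✗
score_sum = 59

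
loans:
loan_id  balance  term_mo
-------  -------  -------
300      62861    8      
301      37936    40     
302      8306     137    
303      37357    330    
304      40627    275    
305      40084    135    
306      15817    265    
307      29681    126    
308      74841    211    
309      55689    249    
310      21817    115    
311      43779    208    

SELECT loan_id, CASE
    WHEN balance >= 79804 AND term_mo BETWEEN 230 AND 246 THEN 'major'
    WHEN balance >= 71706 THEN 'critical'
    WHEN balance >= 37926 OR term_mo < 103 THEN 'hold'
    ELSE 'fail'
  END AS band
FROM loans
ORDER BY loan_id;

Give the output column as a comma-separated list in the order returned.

loan_id=300: balance >= 37926 OR term_mo < 103 → hold
loan_id=301: balance >= 37926 OR term_mo < 103 → hold
loan_id=302: ELSE → fail
loan_id=303: ELSE → fail
loan_id=304: balance >= 37926 OR term_mo < 103 → hold
loan_id=305: balance >= 37926 OR term_mo < 103 → hold
loan_id=306: ELSE → fail
loan_id=307: ELSE → fail
loan_id=308: balance >= 71706 → critical
loan_id=309: balance >= 37926 OR term_mo < 103 → hold
loan_id=310: ELSE → fail
loan_id=311: balance >= 37926 OR term_mo < 103 → hold

hold, hold, fail, fail, hold, hold, fail, fail, critical, hold, fail, hold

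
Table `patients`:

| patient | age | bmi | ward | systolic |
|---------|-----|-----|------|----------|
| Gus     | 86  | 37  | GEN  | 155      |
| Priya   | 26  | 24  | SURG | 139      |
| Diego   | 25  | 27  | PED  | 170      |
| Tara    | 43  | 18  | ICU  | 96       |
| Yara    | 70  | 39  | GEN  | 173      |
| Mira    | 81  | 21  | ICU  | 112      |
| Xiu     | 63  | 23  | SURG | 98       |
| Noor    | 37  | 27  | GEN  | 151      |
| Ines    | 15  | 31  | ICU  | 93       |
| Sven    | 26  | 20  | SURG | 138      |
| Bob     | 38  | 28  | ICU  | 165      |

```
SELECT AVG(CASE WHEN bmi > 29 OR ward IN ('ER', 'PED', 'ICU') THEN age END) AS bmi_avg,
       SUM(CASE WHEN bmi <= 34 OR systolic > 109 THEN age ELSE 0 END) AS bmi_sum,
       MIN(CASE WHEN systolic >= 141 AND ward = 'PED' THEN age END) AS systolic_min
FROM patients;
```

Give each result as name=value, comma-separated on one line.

[bmi_avg: bmi > 29 OR ward IN ('ER', 'PED', 'ICU')]
patient=Gus: ✓ → 86
patient=Priya: ✗
patient=Diego: ✓ → 25
patient=Tara: ✓ → 43
patient=Yara: ✓ → 70
patient=Mira: ✓ → 81
patient=Xiu: ✗
patient=Noor: ✗
patient=Ines: ✓ → 15
patient=Sven: ✗
patient=Bob: ✓ → 38
bmi_avg = (86 + 25 + 43 + 70 + 81 + 15 + 38) / 7 = 51.1428571429
—
[bmi_sum: bmi <= 34 OR systolic > 109]
patient=Gus: ✓ → 86
patient=Priya: ✓ → 26
patient=Diego: ✓ → 25
patient=Tara: ✓ → 43
patient=Yara: ✓ → 70
patient=Mira: ✓ → 81
patient=Xiu: ✓ → 63
patient=Noor: ✓ → 37
patient=Ines: ✓ → 15
patient=Sven: ✓ → 26
patient=Bob: ✓ → 38
bmi_sum = 86 + 26 + 25 + 43 + 70 + 81 + 63 + 37 + 15 + 26 + 38 = 510
—
[systolic_min: systolic >= 141 AND ward = 'PED']
patient=Gus: ✗
patient=Priya: ✗
patient=Diego: ✓ → 25
patient=Tara: ✗
patient=Yara: ✗
patient=Mira: ✗
patient=Xiu: ✗
patient=Noor: ✗
patient=Ines: ✗
patient=Sven: ✗
patient=Bob: ✗
systolic_min = MIN(25) = 25

bmi_avg=51.1428571429, bmi_sum=510, systolic_min=25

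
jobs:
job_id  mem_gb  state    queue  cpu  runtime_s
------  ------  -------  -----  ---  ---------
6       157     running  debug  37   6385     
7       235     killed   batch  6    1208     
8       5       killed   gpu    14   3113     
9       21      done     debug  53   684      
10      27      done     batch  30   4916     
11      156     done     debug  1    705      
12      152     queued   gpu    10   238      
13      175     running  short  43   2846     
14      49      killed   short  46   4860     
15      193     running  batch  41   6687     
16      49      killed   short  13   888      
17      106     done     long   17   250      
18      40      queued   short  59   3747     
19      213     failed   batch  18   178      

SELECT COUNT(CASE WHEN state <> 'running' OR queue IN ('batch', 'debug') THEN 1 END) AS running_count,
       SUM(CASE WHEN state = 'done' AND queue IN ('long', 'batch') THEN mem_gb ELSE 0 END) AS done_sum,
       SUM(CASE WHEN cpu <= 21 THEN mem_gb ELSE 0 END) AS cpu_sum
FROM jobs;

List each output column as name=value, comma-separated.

[running_count: state <> 'running' OR queue IN ('batch', 'debug')]
job_id=6: ✓ → 1
job_id=7: ✓ → 1
job_id=8: ✓ → 1
job_id=9: ✓ → 1
job_id=10: ✓ → 1
job_id=11: ✓ → 1
job_id=12: ✓ → 1
job_id=13: ✗
job_id=14: ✓ → 1
job_id=15: ✓ → 1
job_id=16: ✓ → 1
job_id=17: ✓ → 1
job_id=18: ✓ → 1
job_id=19: ✓ → 1
running_count = COUNT(1, 1, 1, 1, 1, 1, 1, 1, 1, 1, 1, 1, 1) = 13
—
[done_sum: state = 'done' AND queue IN ('long', 'batch')]
job_id=6: ✗
job_id=7: ✗
job_id=8: ✗
job_id=9: ✗
job_id=10: ✓ → 27
job_id=11: ✗
job_id=12: ✗
job_id=13: ✗
job_id=14: ✗
job_id=15: ✗
job_id=16: ✗
job_id=17: ✓ → 106
job_id=18: ✗
job_id=19: ✗
done_sum = 27 + 106 = 133
—
[cpu_sum: cpu <= 21]
job_id=6: ✗
job_id=7: ✓ → 235
job_id=8: ✓ → 5
job_id=9: ✗
job_id=10: ✗
job_id=11: ✓ → 156
job_id=12: ✓ → 152
job_id=13: ✗
job_id=14: ✗
job_id=15: ✗
job_id=16: ✓ → 49
job_id=17: ✓ → 106
job_id=18: ✗
job_id=19: ✓ → 213
cpu_sum = 235 + 5 + 156 + 152 + 49 + 106 + 213 = 916

running_count=13, done_sum=133, cpu_sum=916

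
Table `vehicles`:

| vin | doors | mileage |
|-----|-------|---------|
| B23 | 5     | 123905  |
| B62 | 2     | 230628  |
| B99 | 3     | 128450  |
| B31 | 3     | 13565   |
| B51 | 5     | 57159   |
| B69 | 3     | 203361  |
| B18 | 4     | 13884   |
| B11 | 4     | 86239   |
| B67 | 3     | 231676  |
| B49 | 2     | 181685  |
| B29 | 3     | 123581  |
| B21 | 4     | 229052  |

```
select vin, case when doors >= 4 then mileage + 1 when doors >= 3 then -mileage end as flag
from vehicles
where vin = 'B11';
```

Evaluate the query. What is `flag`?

86240

vin = B11: doors=4, mileage=86239.
doors >= 4 → true → 86240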